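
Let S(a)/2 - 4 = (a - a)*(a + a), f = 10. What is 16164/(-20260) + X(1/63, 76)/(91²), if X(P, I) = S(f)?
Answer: -33423001/41943265 ≈ -0.79686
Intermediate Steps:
S(a) = 8 (S(a) = 8 + 2*((a - a)*(a + a)) = 8 + 2*(0*(2*a)) = 8 + 2*0 = 8 + 0 = 8)
X(P, I) = 8
16164/(-20260) + X(1/63, 76)/(91²) = 16164/(-20260) + 8/(91²) = 16164*(-1/20260) + 8/8281 = -4041/5065 + 8*(1/8281) = -4041/5065 + 8/8281 = -33423001/41943265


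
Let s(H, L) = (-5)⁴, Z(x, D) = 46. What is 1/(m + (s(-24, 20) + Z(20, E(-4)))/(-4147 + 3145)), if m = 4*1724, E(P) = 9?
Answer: 1002/6909121 ≈ 0.00014503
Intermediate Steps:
s(H, L) = 625
m = 6896
1/(m + (s(-24, 20) + Z(20, E(-4)))/(-4147 + 3145)) = 1/(6896 + (625 + 46)/(-4147 + 3145)) = 1/(6896 + 671/(-1002)) = 1/(6896 + 671*(-1/1002)) = 1/(6896 - 671/1002) = 1/(6909121/1002) = 1002/6909121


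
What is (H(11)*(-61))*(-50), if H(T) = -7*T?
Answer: -234850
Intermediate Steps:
(H(11)*(-61))*(-50) = (-7*11*(-61))*(-50) = -77*(-61)*(-50) = 4697*(-50) = -234850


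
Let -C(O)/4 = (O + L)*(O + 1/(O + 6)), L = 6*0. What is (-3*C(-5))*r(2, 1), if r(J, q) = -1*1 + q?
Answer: 0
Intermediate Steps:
L = 0
r(J, q) = -1 + q
C(O) = -4*O*(O + 1/(6 + O)) (C(O) = -4*(O + 0)*(O + 1/(O + 6)) = -4*O*(O + 1/(6 + O)))
(-3*C(-5))*r(2, 1) = (-12*(-5)*(-1 - 1*(-5)**2 - 6*(-5))/(6 - 5))*(-1 + 1) = -12*(-5)*(-1 - 1*25 + 30)/1*0 = -12*(-5)*(-1 - 25 + 30)*0 = -12*(-5)*4*0 = -3*(-80)*0 = 240*0 = 0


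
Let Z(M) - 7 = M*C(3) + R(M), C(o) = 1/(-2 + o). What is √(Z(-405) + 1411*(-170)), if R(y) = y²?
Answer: I*√76243 ≈ 276.12*I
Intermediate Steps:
Z(M) = 7 + M + M² (Z(M) = 7 + (M/(-2 + 3) + M²) = 7 + (M/1 + M²) = 7 + (M*1 + M²) = 7 + (M + M²) = 7 + M + M²)
√(Z(-405) + 1411*(-170)) = √((7 - 405 + (-405)²) + 1411*(-170)) = √((7 - 405 + 164025) - 239870) = √(163627 - 239870) = √(-76243) = I*√76243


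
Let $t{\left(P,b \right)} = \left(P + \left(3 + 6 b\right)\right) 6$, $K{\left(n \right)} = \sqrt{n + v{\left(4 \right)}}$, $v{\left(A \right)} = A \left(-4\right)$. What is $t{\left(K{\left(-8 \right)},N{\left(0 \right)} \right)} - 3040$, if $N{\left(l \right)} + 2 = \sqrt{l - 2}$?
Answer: $-3094 + 12 i \sqrt{6} + 36 i \sqrt{2} \approx -3094.0 + 80.306 i$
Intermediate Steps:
$N{\left(l \right)} = -2 + \sqrt{-2 + l}$ ($N{\left(l \right)} = -2 + \sqrt{l - 2} = -2 + \sqrt{-2 + l}$)
$v{\left(A \right)} = - 4 A$
$K{\left(n \right)} = \sqrt{-16 + n}$ ($K{\left(n \right)} = \sqrt{n - 16} = \sqrt{-16 + n}$)
$t{\left(P,b \right)} = 18 + 6 P + 36 b$ ($t{\left(P,b \right)} = \left(3 + P + 6 b\right) 6 = 18 + 6 P + 36 b$)
$t{\left(K{\left(-8 \right)},N{\left(0 \right)} \right)} - 3040 = \left(18 + 6 \sqrt{-16 - 8} + 36 \left(-2 + \sqrt{-2 + 0}\right)\right) - 3040 = \left(18 + 6 \sqrt{-24} + 36 \left(-2 + \sqrt{-2}\right)\right) - 3040 = \left(18 + 6 \cdot 2 i \sqrt{6} + 36 \left(-2 + i \sqrt{2}\right)\right) - 3040 = \left(18 + 12 i \sqrt{6} - \left(72 - 36 i \sqrt{2}\right)\right) - 3040 = \left(-54 + 12 i \sqrt{6} + 36 i \sqrt{2}\right) - 3040 = -3094 + 12 i \sqrt{6} + 36 i \sqrt{2}$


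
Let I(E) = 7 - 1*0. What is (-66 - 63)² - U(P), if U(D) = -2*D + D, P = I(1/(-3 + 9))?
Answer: 16648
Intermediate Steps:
I(E) = 7 (I(E) = 7 + 0 = 7)
P = 7
U(D) = -D
(-66 - 63)² - U(P) = (-66 - 63)² - (-1)*7 = (-129)² - 1*(-7) = 16641 + 7 = 16648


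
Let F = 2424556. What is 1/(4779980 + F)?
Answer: 1/7204536 ≈ 1.3880e-7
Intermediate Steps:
1/(4779980 + F) = 1/(4779980 + 2424556) = 1/7204536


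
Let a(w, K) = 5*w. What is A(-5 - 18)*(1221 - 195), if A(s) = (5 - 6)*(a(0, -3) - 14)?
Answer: 14364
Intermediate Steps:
A(s) = 14 (A(s) = (5 - 6)*(5*0 - 14) = -(0 - 14) = -1*(-14) = 14)
A(-5 - 18)*(1221 - 195) = 14*(1221 - 195) = 14*1026 = 14364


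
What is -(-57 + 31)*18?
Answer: 468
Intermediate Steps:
-(-57 + 31)*18 = -(-26)*18 = -1*(-468) = 468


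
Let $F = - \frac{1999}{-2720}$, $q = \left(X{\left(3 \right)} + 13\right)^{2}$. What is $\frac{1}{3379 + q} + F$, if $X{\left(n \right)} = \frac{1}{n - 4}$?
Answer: $\frac{7045197}{9582560} \approx 0.73521$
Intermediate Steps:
$X{\left(n \right)} = \frac{1}{-4 + n}$
$q = 144$ ($q = \left(\frac{1}{-4 + 3} + 13\right)^{2} = \left(\frac{1}{-1} + 13\right)^{2} = \left(-1 + 13\right)^{2} = 12^{2} = 144$)
$F = \frac{1999}{2720}$ ($F = \left(-1999\right) \left(- \frac{1}{2720}\right) = \frac{1999}{2720} \approx 0.73493$)
$\frac{1}{3379 + q} + F = \frac{1}{3379 + 144} + \frac{1999}{2720} = \frac{1}{3523} + \frac{1999}{2720} = \frac{7045197}{9582560}$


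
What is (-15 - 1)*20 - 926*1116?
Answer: -1033736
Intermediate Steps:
(-15 - 1)*20 - 926*1116 = -16*20 - 1033416 = -320 - 1033416 = -1033736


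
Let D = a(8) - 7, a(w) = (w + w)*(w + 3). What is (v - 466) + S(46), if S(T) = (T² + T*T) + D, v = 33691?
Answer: 37626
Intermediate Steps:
a(w) = 2*w*(3 + w) (a(w) = (2*w)*(3 + w) = 2*w*(3 + w))
D = 169 (D = 2*8*(3 + 8) - 7 = 2*8*11 - 7 = 176 - 7 = 169)
S(T) = 169 + 2*T² (S(T) = (T² + T*T) + 169 = (T² + T²) + 169 = 2*T² + 169 = 169 + 2*T²)
(v - 466) + S(46) = (33691 - 466) + (169 + 2*46²) = 33225 + (169 + 2*2116) = 33225 + (169 + 4232) = 33225 + 4401 = 37626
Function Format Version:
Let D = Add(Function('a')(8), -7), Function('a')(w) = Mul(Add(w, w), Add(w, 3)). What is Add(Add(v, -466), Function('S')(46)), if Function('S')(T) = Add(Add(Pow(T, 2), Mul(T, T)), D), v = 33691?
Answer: 37626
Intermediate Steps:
Function('a')(w) = Mul(2, w, Add(3, w)) (Function('a')(w) = Mul(Mul(2, w), Add(3, w)) = Mul(2, w, Add(3, w)))
D = 169 (D = Add(Mul(2, 8, Add(3, 8)), -7) = Add(Mul(2, 8, 11), -7) = Add(176, -7) = 169)
Function('S')(T) = Add(169, Mul(2, Pow(T, 2))) (Function('S')(T) = Add(Add(Pow(T, 2), Mul(T, T)), 169) = Add(Add(Pow(T, 2), Pow(T, 2)), 169) = Add(Mul(2, Pow(T, 2)), 169) = Add(169, Mul(2, Pow(T, 2))))
Add(Add(v, -466), Function('S')(46)) = Add(Add(33691, -466), Add(169, Mul(2, Pow(46, 2)))) = Add(33225, Add(169, Mul(2, 2116))) = Add(33225, Add(169, 4232)) = Add(33225, 4401) = 37626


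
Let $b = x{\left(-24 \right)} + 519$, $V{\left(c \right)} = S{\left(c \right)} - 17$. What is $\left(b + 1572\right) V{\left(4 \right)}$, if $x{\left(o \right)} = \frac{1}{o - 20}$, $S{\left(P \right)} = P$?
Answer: $- \frac{1196039}{44} \approx -27183.0$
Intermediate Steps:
$x{\left(o \right)} = \frac{1}{-20 + o}$
$V{\left(c \right)} = -17 + c$ ($V{\left(c \right)} = c - 17 = -17 + c$)
$b = \frac{22835}{44}$ ($b = \frac{1}{-20 - 24} + 519 = \frac{1}{-44} + 519 = - \frac{1}{44} + 519 = \frac{22835}{44} \approx 518.98$)
$\left(b + 1572\right) V{\left(4 \right)} = \left(\frac{22835}{44} + 1572\right) \left(-17 + 4\right) = \frac{92003}{44} \left(-13\right) = - \frac{1196039}{44}$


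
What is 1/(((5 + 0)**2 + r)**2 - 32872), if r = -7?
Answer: -1/32548 ≈ -3.0724e-5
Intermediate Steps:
1/(((5 + 0)**2 + r)**2 - 32872) = 1/(((5 + 0)**2 - 7)**2 - 32872) = 1/((5**2 - 7)**2 - 32872) = 1/((25 - 7)**2 - 32872) = 1/(18**2 - 32872) = 1/(324 - 32872) = 1/(-32548) = -1/32548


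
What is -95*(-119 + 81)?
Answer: 3610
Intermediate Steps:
-95*(-119 + 81) = -95*(-38) = 3610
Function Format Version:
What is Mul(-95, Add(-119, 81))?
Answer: 3610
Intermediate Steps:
Mul(-95, Add(-119, 81)) = Mul(-95, -38) = 3610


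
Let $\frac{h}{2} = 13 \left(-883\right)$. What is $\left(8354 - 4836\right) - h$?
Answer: $26476$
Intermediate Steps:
$h = -22958$ ($h = 2 \cdot 13 \left(-883\right) = 2 \left(-11479\right) = -22958$)
$\left(8354 - 4836\right) - h = \left(8354 - 4836\right) - -22958 = 3518 + 22958 = 26476$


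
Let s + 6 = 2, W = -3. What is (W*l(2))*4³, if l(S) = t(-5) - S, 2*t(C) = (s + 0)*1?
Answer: 768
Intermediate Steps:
s = -4 (s = -6 + 2 = -4)
t(C) = -2 (t(C) = ((-4 + 0)*1)/2 = (-4*1)/2 = (½)*(-4) = -2)
l(S) = -2 - S
(W*l(2))*4³ = -3*(-2 - 1*2)*4³ = -3*(-2 - 2)*64 = -3*(-4)*64 = 12*64 = 768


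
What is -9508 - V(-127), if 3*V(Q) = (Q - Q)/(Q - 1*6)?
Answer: -9508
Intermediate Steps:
V(Q) = 0 (V(Q) = ((Q - Q)/(Q - 1*6))/3 = (0/(Q - 6))/3 = (0/(-6 + Q))/3 = (1/3)*0 = 0)
-9508 - V(-127) = -9508 - 1*0 = -9508 + 0 = -9508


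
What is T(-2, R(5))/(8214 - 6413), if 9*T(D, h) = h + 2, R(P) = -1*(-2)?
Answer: 4/16209 ≈ 0.00024678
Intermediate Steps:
R(P) = 2
T(D, h) = 2/9 + h/9 (T(D, h) = (h + 2)/9 = (2 + h)/9 = 2/9 + h/9)
T(-2, R(5))/(8214 - 6413) = (2/9 + (⅑)*2)/(8214 - 6413) = (2/9 + 2/9)/1801 = (4/9)*(1/1801) = 4/16209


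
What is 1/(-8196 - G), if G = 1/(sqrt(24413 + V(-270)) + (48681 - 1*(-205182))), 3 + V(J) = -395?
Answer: -528202684441647/4329149203764399961 - sqrt(24015)/4329149203764399961 ≈ -0.00012201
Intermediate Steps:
V(J) = -398 (V(J) = -3 - 395 = -398)
G = 1/(253863 + sqrt(24015)) (G = 1/(sqrt(24413 - 398) + (48681 - 1*(-205182))) = 1/(sqrt(24015) + (48681 + 205182)) = 1/(sqrt(24015) + 253863) = 1/(253863 + sqrt(24015)) ≈ 3.9367e-6)
1/(-8196 - G) = 1/(-8196 - (84621/21482132918 - sqrt(24015)/64446398754)) = 1/(-8196 + (-84621/21482132918 + sqrt(24015)/64446398754)) = 1/(-176067561480549/21482132918 + sqrt(24015)/64446398754)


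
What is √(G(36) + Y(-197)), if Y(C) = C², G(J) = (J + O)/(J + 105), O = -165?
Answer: 2*√21431765/47 ≈ 197.00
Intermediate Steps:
G(J) = (-165 + J)/(105 + J) (G(J) = (J - 165)/(J + 105) = (-165 + J)/(105 + J))
√(G(36) + Y(-197)) = √((-165 + 36)/(105 + 36) + (-197)²) = √(-129/141 + 38809) = √((1/141)*(-129) + 38809) = √(-43/47 + 38809) = √(1823980/47) = 2*√21431765/47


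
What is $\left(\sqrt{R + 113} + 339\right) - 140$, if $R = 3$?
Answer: $199 + 2 \sqrt{29} \approx 209.77$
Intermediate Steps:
$\left(\sqrt{R + 113} + 339\right) - 140 = \left(\sqrt{3 + 113} + 339\right) - 140 = \left(\sqrt{116} + 339\right) - 140 = \left(2 \sqrt{29} + 339\right) - 140 = \left(339 + 2 \sqrt{29}\right) - 140 = 199 + 2 \sqrt{29}$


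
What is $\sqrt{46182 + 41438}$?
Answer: $2 \sqrt{21905} \approx 296.01$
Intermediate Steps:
$\sqrt{46182 + 41438} = \sqrt{87620} = 2 \sqrt{21905}$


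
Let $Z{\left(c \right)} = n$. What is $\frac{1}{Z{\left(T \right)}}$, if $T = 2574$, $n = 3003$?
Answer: $\frac{1}{3003} \approx 0.000333$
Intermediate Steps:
$Z{\left(c \right)} = 3003$
$\frac{1}{Z{\left(T \right)}} = \frac{1}{3003}$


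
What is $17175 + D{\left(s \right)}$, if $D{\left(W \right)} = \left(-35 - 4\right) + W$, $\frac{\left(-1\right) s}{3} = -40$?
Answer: $17256$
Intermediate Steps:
$s = 120$ ($s = \left(-3\right) \left(-40\right) = 120$)
$D{\left(W \right)} = -39 + W$
$17175 + D{\left(s \right)} = 17175 + \left(-39 + 120\right) = 17175 + 81 = 17256$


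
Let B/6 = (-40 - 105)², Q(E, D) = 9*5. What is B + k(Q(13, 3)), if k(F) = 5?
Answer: 126155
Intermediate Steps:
Q(E, D) = 45
B = 126150 (B = 6*(-40 - 105)² = 6*(-145)² = 6*21025 = 126150)
B + k(Q(13, 3)) = 126150 + 5 = 126155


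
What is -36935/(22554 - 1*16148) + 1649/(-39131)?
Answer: -1455866979/250673186 ≈ -5.8078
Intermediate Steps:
-36935/(22554 - 1*16148) + 1649/(-39131) = -36935/(22554 - 16148) + 1649*(-1/39131) = -36935/6406 - 1649/39131 = -1455866979/250673186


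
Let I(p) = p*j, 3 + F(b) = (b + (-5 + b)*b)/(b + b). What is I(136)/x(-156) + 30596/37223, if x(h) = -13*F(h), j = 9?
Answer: 78574036/40163617 ≈ 1.9563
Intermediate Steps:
F(b) = -3 + (b + b*(-5 + b))/(2*b) (F(b) = -3 + (b + (-5 + b)*b)/(b + b) = -3 + (b + b*(-5 + b))/((2*b)) = -3 + (b + b*(-5 + b))*(1/(2*b)) = -3 + (b + b*(-5 + b))/(2*b))
I(p) = 9*p (I(p) = p*9 = 9*p)
x(h) = 65 - 13*h/2 (x(h) = -13*(-5 + h/2) = 65 - 13*h/2)
I(136)/x(-156) + 30596/37223 = (9*136)/(65 - 13/2*(-156)) + 30596/37223 = 1224/(65 + 1014) + 30596*(1/37223) = 1224/1079 + 30596/37223 = 78574036/40163617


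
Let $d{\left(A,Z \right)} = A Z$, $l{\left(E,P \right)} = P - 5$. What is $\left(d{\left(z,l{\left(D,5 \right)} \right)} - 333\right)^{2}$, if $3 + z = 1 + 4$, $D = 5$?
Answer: $110889$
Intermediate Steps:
$l{\left(E,P \right)} = -5 + P$ ($l{\left(E,P \right)} = P - 5 = -5 + P$)
$z = 2$ ($z = -3 + \left(1 + 4\right) = -3 + 5 = 2$)
$\left(d{\left(z,l{\left(D,5 \right)} \right)} - 333\right)^{2} = \left(2 \left(-5 + 5\right) - 333\right)^{2} = \left(2 \cdot 0 - 333\right)^{2} = \left(0 - 333\right)^{2} = \left(-333\right)^{2} = 110889$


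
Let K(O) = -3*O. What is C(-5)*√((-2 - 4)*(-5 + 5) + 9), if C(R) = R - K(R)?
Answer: -60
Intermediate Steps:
C(R) = 4*R (C(R) = R - (-3)*R = R + 3*R = 4*R)
C(-5)*√((-2 - 4)*(-5 + 5) + 9) = (4*(-5))*√((-2 - 4)*(-5 + 5) + 9) = -20*√(-6*0 + 9) = -20*√(0 + 9) = -20*√9 = -20*3 = -60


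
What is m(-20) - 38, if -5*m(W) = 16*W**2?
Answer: -1318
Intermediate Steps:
m(W) = -16*W**2/5
m(-20) - 38 = -16/5*(-20)**2 - 38 = -16/5*400 - 38 = -1280 - 38 = -1318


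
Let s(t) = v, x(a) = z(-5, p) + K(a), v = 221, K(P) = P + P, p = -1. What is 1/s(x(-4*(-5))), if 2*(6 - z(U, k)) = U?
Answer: 1/221 ≈ 0.0045249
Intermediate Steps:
z(U, k) = 6 - U/2
K(P) = 2*P
x(a) = 17/2 + 2*a (x(a) = (6 - ½*(-5)) + 2*a = (6 + 5/2) + 2*a = 17/2 + 2*a)
s(t) = 221
1/s(x(-4*(-5))) = 1/221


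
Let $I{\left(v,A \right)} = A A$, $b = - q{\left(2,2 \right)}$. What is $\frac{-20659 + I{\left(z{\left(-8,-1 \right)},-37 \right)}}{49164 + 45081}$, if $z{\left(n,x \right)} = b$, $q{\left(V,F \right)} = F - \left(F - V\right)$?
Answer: $- \frac{1286}{6283} \approx -0.20468$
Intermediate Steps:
$q{\left(V,F \right)} = V$
$b = -2$ ($b = \left(-1\right) 2 = -2$)
$z{\left(n,x \right)} = -2$
$I{\left(v,A \right)} = A^{2}$
$\frac{-20659 + I{\left(z{\left(-8,-1 \right)},-37 \right)}}{49164 + 45081} = \frac{-20659 + \left(-37\right)^{2}}{49164 + 45081} = \frac{-20659 + 1369}{94245} = \left(-19290\right) \frac{1}{94245} = - \frac{1286}{6283}$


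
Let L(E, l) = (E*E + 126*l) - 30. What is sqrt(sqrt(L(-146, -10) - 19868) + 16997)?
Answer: sqrt(16997 + sqrt(158)) ≈ 130.42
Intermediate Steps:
L(E, l) = -30 + E**2 + 126*l (L(E, l) = (E**2 + 126*l) - 30 = -30 + E**2 + 126*l)
sqrt(sqrt(L(-146, -10) - 19868) + 16997) = sqrt(sqrt((-30 + (-146)**2 + 126*(-10)) - 19868) + 16997) = sqrt(sqrt((-30 + 21316 - 1260) - 19868) + 16997) = sqrt(sqrt(20026 - 19868) + 16997) = sqrt(sqrt(158) + 16997) = sqrt(16997 + sqrt(158))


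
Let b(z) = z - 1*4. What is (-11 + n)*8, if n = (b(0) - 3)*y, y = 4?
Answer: -312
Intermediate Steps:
b(z) = -4 + z (b(z) = z - 4 = -4 + z)
n = -28 (n = ((-4 + 0) - 3)*4 = (-4 - 3)*4 = -7*4 = -28)
(-11 + n)*8 = (-11 - 28)*8 = -39*8 = -312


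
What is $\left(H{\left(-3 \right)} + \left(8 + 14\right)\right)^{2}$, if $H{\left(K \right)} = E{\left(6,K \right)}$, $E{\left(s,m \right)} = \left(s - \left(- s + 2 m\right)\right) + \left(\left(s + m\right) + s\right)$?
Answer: $2401$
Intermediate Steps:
$E{\left(s,m \right)} = - m + 4 s$ ($E{\left(s,m \right)} = \left(s - \left(- s + 2 m\right)\right) + \left(\left(m + s\right) + s\right) = \left(- 2 m + 2 s\right) + \left(m + 2 s\right) = - m + 4 s$)
$H{\left(K \right)} = 24 - K$ ($H{\left(K \right)} = - K + 4 \cdot 6 = - K + 24 = 24 - K$)
$\left(H{\left(-3 \right)} + \left(8 + 14\right)\right)^{2} = \left(\left(24 - -3\right) + \left(8 + 14\right)\right)^{2} = \left(\left(24 + 3\right) + 22\right)^{2} = \left(27 + 22\right)^{2} = 49^{2} = 2401$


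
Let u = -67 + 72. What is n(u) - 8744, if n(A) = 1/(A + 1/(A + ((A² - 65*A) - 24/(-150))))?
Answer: -322034149/36830 ≈ -8743.8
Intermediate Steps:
u = 5
n(A) = 1/(A + 1/(4/25 + A² - 64*A)) (n(A) = 1/(A + 1/(A + ((A² - 65*A) - 24*(-1/150)))) = 1/(A + 1/(A + ((A² - 65*A) + 4/25))) = 1/(A + 1/(A + (4/25 + A² - 65*A))) = 1/(A + 1/(4/25 + A² - 64*A)))
n(u) - 8744 = (4 - 1600*5 + 25*5²)/(25 - 1600*5² + 4*5 + 25*5³) - 8744 = (4 - 8000 + 25*25)/(25 - 1600*25 + 20 + 25*125) - 8744 = (4 - 8000 + 625)/(25 - 40000 + 20 + 3125) - 8744 = -7371/(-36830) - 8744 = -1/36830*(-7371) - 8744 = 7371/36830 - 8744 = -322034149/36830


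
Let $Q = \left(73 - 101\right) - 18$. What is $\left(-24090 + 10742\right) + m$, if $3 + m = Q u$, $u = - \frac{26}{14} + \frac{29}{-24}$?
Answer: $- \frac{1109639}{84} \approx -13210.0$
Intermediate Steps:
$u = - \frac{515}{168}$ ($u = \left(-26\right) \frac{1}{14} + 29 \left(- \frac{1}{24}\right) = - \frac{13}{7} - \frac{29}{24} = - \frac{515}{168} \approx -3.0655$)
$Q = -46$ ($Q = -28 - 18 = -46$)
$m = \frac{11593}{84}$ ($m = -3 - - \frac{11845}{84} = -3 + \frac{11845}{84} = \frac{11593}{84} \approx 138.01$)
$\left(-24090 + 10742\right) + m = \left(-24090 + 10742\right) + \frac{11593}{84} = -13348 + \frac{11593}{84} = - \frac{1109639}{84}$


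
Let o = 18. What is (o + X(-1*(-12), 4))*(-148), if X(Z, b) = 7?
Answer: -3700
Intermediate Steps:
(o + X(-1*(-12), 4))*(-148) = (18 + 7)*(-148) = 25*(-148) = -3700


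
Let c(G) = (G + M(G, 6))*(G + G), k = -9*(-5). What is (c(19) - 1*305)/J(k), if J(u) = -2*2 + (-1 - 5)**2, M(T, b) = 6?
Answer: 645/32 ≈ 20.156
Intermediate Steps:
k = 45
c(G) = 2*G*(6 + G) (c(G) = (G + 6)*(G + G) = (6 + G)*(2*G) = 2*G*(6 + G))
J(u) = 32 (J(u) = -4 + (-6)**2 = -4 + 36 = 32)
(c(19) - 1*305)/J(k) = (2*19*(6 + 19) - 1*305)/32 = (2*19*25 - 305)*(1/32) = (950 - 305)*(1/32) = 645*(1/32) = 645/32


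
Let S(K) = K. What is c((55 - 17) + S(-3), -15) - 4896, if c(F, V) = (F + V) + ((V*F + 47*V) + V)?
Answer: -6121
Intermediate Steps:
c(F, V) = F + 49*V + F*V (c(F, V) = (F + V) + ((F*V + 47*V) + V) = (F + V) + ((47*V + F*V) + V) = (F + V) + (48*V + F*V) = F + 49*V + F*V)
c((55 - 17) + S(-3), -15) - 4896 = (((55 - 17) - 3) + 49*(-15) + ((55 - 17) - 3)*(-15)) - 4896 = ((38 - 3) - 735 + (38 - 3)*(-15)) - 4896 = (35 - 735 + 35*(-15)) - 4896 = (35 - 735 - 525) - 4896 = -1225 - 4896 = -6121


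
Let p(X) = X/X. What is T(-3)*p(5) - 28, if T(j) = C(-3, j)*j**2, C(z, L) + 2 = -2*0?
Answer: -46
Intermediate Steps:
p(X) = 1
C(z, L) = -2 (C(z, L) = -2 - 2*0 = -2 + 0 = -2)
T(j) = -2*j**2
T(-3)*p(5) - 28 = -2*(-3)**2*1 - 28 = -2*9*1 - 28 = -18*1 - 28 = -18 - 28 = -46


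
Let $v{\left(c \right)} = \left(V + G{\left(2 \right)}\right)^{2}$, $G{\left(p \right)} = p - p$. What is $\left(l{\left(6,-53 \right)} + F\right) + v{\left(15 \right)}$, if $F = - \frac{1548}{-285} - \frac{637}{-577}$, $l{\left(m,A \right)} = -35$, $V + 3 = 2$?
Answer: $- \frac{1505463}{54815} \approx -27.464$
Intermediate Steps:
$G{\left(p \right)} = 0$
$V = -1$ ($V = -3 + 2 = -1$)
$v{\left(c \right)} = 1$ ($v{\left(c \right)} = \left(-1 + 0\right)^{2} = \left(-1\right)^{2} = 1$)
$F = \frac{358247}{54815}$ ($F = \left(-1548\right) \left(- \frac{1}{285}\right) - - \frac{637}{577} = \frac{516}{95} + \frac{637}{577} = \frac{358247}{54815} \approx 6.5356$)
$\left(l{\left(6,-53 \right)} + F\right) + v{\left(15 \right)} = \left(-35 + \frac{358247}{54815}\right) + 1 = - \frac{1560278}{54815} + 1 = - \frac{1505463}{54815}$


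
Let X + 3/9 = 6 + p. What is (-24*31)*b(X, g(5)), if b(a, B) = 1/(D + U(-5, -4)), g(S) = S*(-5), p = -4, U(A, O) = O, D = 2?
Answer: 372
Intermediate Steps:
X = 5/3 (X = -⅓ + (6 - 4) = -⅓ + 2 = 5/3 ≈ 1.6667)
g(S) = -5*S
b(a, B) = -½ (b(a, B) = 1/(2 - 4) = 1/(-2) = -½)
(-24*31)*b(X, g(5)) = -24*31*(-½) = -744*(-½) = 372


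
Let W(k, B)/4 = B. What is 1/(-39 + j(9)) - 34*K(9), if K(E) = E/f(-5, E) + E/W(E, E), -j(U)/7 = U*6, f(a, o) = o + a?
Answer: -35446/417 ≈ -85.002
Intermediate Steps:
W(k, B) = 4*B
f(a, o) = a + o
j(U) = -42*U (j(U) = -7*U*6 = -42*U)
K(E) = ¼ + E/(-5 + E) (K(E) = E/(-5 + E) + E/((4*E)) = E/(-5 + E) + E*(1/(4*E)) = E/(-5 + E) + ¼ = ¼ + E/(-5 + E))
1/(-39 + j(9)) - 34*K(9) = 1/(-39 - 42*9) - 85*(-1 + 9)/(2*(-5 + 9)) = 1/(-39 - 378) - 85*8/(2*4) = 1/(-417) - 85*8/(2*4) = -1/417 - 34*5/2 = -1/417 - 85 = -35446/417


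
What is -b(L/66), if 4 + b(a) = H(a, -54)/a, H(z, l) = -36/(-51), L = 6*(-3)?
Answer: 112/17 ≈ 6.5882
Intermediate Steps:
L = -18
H(z, l) = 12/17 (H(z, l) = -36*(-1/51) = 12/17)
b(a) = -4 + 12/(17*a)
-b(L/66) = -(-4 + 12/(17*((-18/66)))) = -(-4 + 12/(17*((-18*1/66)))) = -(-4 + 12/(17*(-3/11))) = -(-4 + (12/17)*(-11/3)) = -(-4 - 44/17) = -1*(-112/17) = 112/17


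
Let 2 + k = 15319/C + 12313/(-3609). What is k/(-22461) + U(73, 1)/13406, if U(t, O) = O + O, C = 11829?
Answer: 712301461435/2142456270685821 ≈ 0.00033247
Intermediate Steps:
U(t, O) = 2*O
k = -58581976/14230287 (k = -2 + (15319/11829 + 12313/(-3609)) = -2 + (15319*(1/11829) + 12313*(-1/3609)) = -2 + (15319/11829 - 12313/3609) = -2 - 30121402/14230287 = -58581976/14230287 ≈ -4.1167)
k/(-22461) + U(73, 1)/13406 = -58581976/14230287/(-22461) + (2*1)/13406 = -58581976/14230287*(-1/22461) + 2*(1/13406) = 58581976/319626476307 + 1/6703 = 712301461435/2142456270685821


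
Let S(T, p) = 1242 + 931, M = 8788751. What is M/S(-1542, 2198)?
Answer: 8788751/2173 ≈ 4044.5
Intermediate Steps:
S(T, p) = 2173
M/S(-1542, 2198) = 8788751/2173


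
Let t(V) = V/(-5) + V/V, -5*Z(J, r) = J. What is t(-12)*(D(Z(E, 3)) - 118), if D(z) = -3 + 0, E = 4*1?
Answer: -2057/5 ≈ -411.40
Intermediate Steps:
E = 4
Z(J, r) = -J/5
t(V) = 1 - V/5 (t(V) = V*(-⅕) + 1 = -V/5 + 1 = 1 - V/5)
D(z) = -3
t(-12)*(D(Z(E, 3)) - 118) = (1 - ⅕*(-12))*(-3 - 118) = (1 + 12/5)*(-121) = (17/5)*(-121) = -2057/5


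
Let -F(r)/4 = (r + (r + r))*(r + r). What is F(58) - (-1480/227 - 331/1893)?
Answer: -34690270519/429711 ≈ -80729.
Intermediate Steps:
F(r) = -24*r² (F(r) = -4*(r + (r + r))*(r + r) = -4*(r + 2*r)*2*r = -4*3*r*2*r = -24*r²)
F(58) - (-1480/227 - 331/1893) = -24*58² - (-1480/227 - 331/1893) = -24*3364 - (-1480*1/227 - 331*1/1893) = -80736 - (-1480/227 - 331/1893) = -80736 - 1*(-2876777/429711) = -80736 + 2876777/429711 = -34690270519/429711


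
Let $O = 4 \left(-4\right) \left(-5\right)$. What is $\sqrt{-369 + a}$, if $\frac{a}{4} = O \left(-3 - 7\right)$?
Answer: $i \sqrt{3569} \approx 59.741 i$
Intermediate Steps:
$O = 80$ ($O = \left(-16\right) \left(-5\right) = 80$)
$a = -3200$ ($a = 4 \cdot 80 \left(-3 - 7\right) = 4 \cdot 80 \left(-10\right) = 4 \left(-800\right) = -3200$)
$\sqrt{-369 + a} = \sqrt{-369 - 3200} = \sqrt{-3569} = i \sqrt{3569}$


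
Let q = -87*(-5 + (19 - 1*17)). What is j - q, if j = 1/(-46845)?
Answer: -12226546/46845 ≈ -261.00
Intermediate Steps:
j = -1/46845 ≈ -2.1347e-5
q = 261 (q = -87*(-5 + (19 - 17)) = -87*(-5 + 2) = -87*(-3) = 261)
j - q = -1/46845 - 1*261 = -1/46845 - 261 = -12226546/46845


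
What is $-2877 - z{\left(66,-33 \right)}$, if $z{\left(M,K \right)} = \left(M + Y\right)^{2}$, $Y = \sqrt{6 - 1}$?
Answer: $-7238 - 132 \sqrt{5} \approx -7533.2$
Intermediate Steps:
$Y = \sqrt{5} \approx 2.2361$
$z{\left(M,K \right)} = \left(M + \sqrt{5}\right)^{2}$
$-2877 - z{\left(66,-33 \right)} = -2877 - \left(66 + \sqrt{5}\right)^{2}$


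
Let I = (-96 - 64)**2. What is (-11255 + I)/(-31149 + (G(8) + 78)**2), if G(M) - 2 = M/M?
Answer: -14345/24588 ≈ -0.58342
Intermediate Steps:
G(M) = 3 (G(M) = 2 + M/M = 2 + 1 = 3)
I = 25600 (I = (-160)**2 = 25600)
(-11255 + I)/(-31149 + (G(8) + 78)**2) = (-11255 + 25600)/(-31149 + (3 + 78)**2) = 14345/(-31149 + 81**2) = 14345/(-31149 + 6561) = 14345/(-24588) = 14345*(-1/24588) = -14345/24588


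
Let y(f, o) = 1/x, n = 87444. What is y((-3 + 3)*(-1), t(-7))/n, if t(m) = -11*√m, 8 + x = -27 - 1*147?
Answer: -1/15914808 ≈ -6.2835e-8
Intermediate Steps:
x = -182 (x = -8 + (-27 - 1*147) = -8 + (-27 - 147) = -8 - 174 = -182)
y(f, o) = -1/182 (y(f, o) = 1/(-182) = -1/182)
y((-3 + 3)*(-1), t(-7))/n = -1/182/87444 = -1/182*1/87444 = -1/15914808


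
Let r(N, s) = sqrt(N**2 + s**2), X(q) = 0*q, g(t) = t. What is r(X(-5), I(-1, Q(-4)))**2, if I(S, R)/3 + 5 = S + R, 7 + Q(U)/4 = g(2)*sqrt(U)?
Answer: 8100 - 9792*I ≈ 8100.0 - 9792.0*I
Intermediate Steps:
Q(U) = -28 + 8*sqrt(U) (Q(U) = -28 + 4*(2*sqrt(U)) = -28 + 8*sqrt(U))
I(S, R) = -15 + 3*R + 3*S (I(S, R) = -15 + 3*(S + R) = -15 + 3*(R + S) = -15 + (3*R + 3*S) = -15 + 3*R + 3*S)
X(q) = 0
r(X(-5), I(-1, Q(-4)))**2 = (sqrt(0**2 + (-15 + 3*(-28 + 8*sqrt(-4)) + 3*(-1))**2))**2 = (sqrt(0 + (-15 + 3*(-28 + 8*(2*I)) - 3)**2))**2 = (sqrt(0 + (-15 + 3*(-28 + 16*I) - 3)**2))**2 = (sqrt(0 + (-15 + (-84 + 48*I) - 3)**2))**2 = (sqrt(0 + (-102 + 48*I)**2))**2 = (sqrt((-102 + 48*I)**2))**2 = (102 - 48*I)**2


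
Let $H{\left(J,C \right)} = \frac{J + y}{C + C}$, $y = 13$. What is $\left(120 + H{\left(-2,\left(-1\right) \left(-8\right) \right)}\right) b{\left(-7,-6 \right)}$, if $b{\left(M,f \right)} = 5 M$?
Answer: $- \frac{67585}{16} \approx -4224.1$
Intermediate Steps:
$H{\left(J,C \right)} = \frac{13 + J}{2 C}$ ($H{\left(J,C \right)} = \frac{J + 13}{C + C} = \frac{13 + J}{2 C}$)
$\left(120 + H{\left(-2,\left(-1\right) \left(-8\right) \right)}\right) b{\left(-7,-6 \right)} = \left(120 + \frac{13 - 2}{2 \left(\left(-1\right) \left(-8\right)\right)}\right) 5 \left(-7\right) = \left(120 + \frac{1}{2} \cdot \frac{1}{8} \cdot 11\right) \left(-35\right) = \left(120 + \frac{11}{16}\right) \left(-35\right) = \frac{1931}{16} \left(-35\right) = - \frac{67585}{16}$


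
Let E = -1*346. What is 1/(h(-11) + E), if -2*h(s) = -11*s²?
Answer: 2/639 ≈ 0.0031299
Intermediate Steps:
h(s) = 11*s²/2 (h(s) = -(-11)*s²/2 = 11*s²/2)
E = -346
1/(h(-11) + E) = 1/((11/2)*(-11)² - 346) = 1/((11/2)*121 - 346) = 1/(1331/2 - 346) = 1/(639/2) = 2/639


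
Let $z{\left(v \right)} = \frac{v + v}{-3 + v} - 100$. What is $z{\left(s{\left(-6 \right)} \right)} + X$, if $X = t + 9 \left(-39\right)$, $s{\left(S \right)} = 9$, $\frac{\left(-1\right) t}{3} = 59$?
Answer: $-625$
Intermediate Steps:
$t = -177$ ($t = \left(-3\right) 59 = -177$)
$z{\left(v \right)} = -100 + \frac{2 v}{-3 + v}$ ($z{\left(v \right)} = \frac{2 v}{-3 + v} - 100 = -100 + \frac{2 v}{-3 + v}$)
$X = -528$ ($X = -177 + 9 \left(-39\right) = -177 - 351 = -528$)
$z{\left(s{\left(-6 \right)} \right)} + X = \frac{2 \left(150 - 441\right)}{-3 + 9} - 528 = \frac{2 \left(150 - 441\right)}{6} - 528 = 2 \cdot \frac{1}{6} \left(-291\right) - 528 = -97 - 528 = -625$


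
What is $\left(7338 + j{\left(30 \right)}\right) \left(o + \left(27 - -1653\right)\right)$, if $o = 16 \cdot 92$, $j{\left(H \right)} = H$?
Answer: $23223936$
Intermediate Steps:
$o = 1472$
$\left(7338 + j{\left(30 \right)}\right) \left(o + \left(27 - -1653\right)\right) = \left(7338 + 30\right) \left(1472 + \left(27 - -1653\right)\right) = 7368 \left(1472 + \left(27 + 1653\right)\right) = 7368 \left(1472 + 1680\right) = 7368 \cdot 3152 = 23223936$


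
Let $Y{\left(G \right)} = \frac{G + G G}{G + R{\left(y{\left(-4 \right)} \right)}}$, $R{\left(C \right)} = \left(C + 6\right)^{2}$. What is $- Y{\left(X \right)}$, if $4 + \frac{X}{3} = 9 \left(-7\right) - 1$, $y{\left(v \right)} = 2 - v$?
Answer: $\frac{3451}{5} \approx 690.2$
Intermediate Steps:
$R{\left(C \right)} = \left(6 + C\right)^{2}$
$X = -204$ ($X = -12 + 3 \left(9 \left(-7\right) - 1\right) = -12 + 3 \left(-63 - 1\right) = -12 + 3 \left(-64\right) = -12 - 192 = -204$)
$Y{\left(G \right)} = \frac{G + G^{2}}{144 + G}$ ($Y{\left(G \right)} = \frac{G + G G}{G + \left(6 + \left(2 - -4\right)\right)^{2}} = \frac{G + G^{2}}{G + \left(6 + \left(2 + 4\right)\right)^{2}} = \frac{G + G^{2}}{G + \left(6 + 6\right)^{2}} = \frac{G + G^{2}}{G + 12^{2}} = \frac{G + G^{2}}{G + 144} = \frac{G + G^{2}}{144 + G}$)
$- Y{\left(X \right)} = - \frac{\left(-204\right) \left(1 - 204\right)}{144 - 204} = - \frac{\left(-204\right) \left(-203\right)}{-60} = - \frac{\left(-204\right) \left(-1\right) \left(-203\right)}{60} = \left(-1\right) \left(- \frac{3451}{5}\right) = \frac{3451}{5}$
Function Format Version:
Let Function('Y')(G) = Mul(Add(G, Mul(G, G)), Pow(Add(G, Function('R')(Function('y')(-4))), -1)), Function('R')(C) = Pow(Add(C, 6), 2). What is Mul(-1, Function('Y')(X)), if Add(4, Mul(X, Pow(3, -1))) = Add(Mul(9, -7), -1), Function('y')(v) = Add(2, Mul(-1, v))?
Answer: Rational(3451, 5) ≈ 690.20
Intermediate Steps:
Function('R')(C) = Pow(Add(6, C), 2)
X = -204 (X = Add(-12, Mul(3, Add(Mul(9, -7), -1))) = Add(-12, Mul(3, Add(-63, -1))) = Add(-12, Mul(3, -64)) = Add(-12, -192) = -204)
Function('Y')(G) = Mul(Pow(Add(144, G), -1), Add(G, Pow(G, 2))) (Function('Y')(G) = Mul(Add(G, Mul(G, G)), Pow(Add(G, Pow(Add(6, Add(2, Mul(-1, -4))), 2)), -1)) = Mul(Add(G, Pow(G, 2)), Pow(Add(G, Pow(Add(6, Add(2, 4)), 2)), -1)) = Mul(Add(G, Pow(G, 2)), Pow(Add(G, Pow(Add(6, 6), 2)), -1)) = Mul(Add(G, Pow(G, 2)), Pow(Add(G, Pow(12, 2)), -1)) = Mul(Add(G, Pow(G, 2)), Pow(Add(G, 144), -1)) = Mul(Add(G, Pow(G, 2)), Pow(Add(144, G), -1)) = Mul(Pow(Add(144, G), -1), Add(G, Pow(G, 2))))
Mul(-1, Function('Y')(X)) = Mul(-1, Mul(-204, Pow(Add(144, -204), -1), Add(1, -204))) = Mul(-1, Mul(-204, Pow(-60, -1), -203)) = Mul(-1, Mul(-204, Rational(-1, 60), -203)) = Mul(-1, Rational(-3451, 5)) = Rational(3451, 5)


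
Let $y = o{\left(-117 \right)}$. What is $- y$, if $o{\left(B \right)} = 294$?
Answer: $-294$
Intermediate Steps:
$y = 294$
$- y = \left(-1\right) 294 = -294$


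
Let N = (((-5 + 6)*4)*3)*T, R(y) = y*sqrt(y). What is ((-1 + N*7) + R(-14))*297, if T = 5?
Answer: 124443 - 4158*I*sqrt(14) ≈ 1.2444e+5 - 15558.0*I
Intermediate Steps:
R(y) = y**(3/2)
N = 60 (N = (((-5 + 6)*4)*3)*5 = ((1*4)*3)*5 = (4*3)*5 = 12*5 = 60)
((-1 + N*7) + R(-14))*297 = ((-1 + 60*7) + (-14)**(3/2))*297 = ((-1 + 420) - 14*I*sqrt(14))*297 = (419 - 14*I*sqrt(14))*297 = 124443 - 4158*I*sqrt(14)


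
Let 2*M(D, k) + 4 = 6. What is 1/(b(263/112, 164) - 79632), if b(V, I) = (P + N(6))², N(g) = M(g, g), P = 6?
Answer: -1/79583 ≈ -1.2565e-5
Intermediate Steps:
M(D, k) = 1 (M(D, k) = -2 + (½)*6 = -2 + 3 = 1)
N(g) = 1
b(V, I) = 49 (b(V, I) = (6 + 1)² = 7² = 49)
1/(b(263/112, 164) - 79632) = 1/(49 - 79632) = 1/(-79583) = -1/79583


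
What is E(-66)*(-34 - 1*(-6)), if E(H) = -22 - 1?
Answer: 644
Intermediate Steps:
E(H) = -23
E(-66)*(-34 - 1*(-6)) = -23*(-34 - 1*(-6)) = -23*(-34 + 6) = -23*(-28) = 644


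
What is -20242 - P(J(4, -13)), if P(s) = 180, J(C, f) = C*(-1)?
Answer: -20422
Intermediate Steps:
J(C, f) = -C
-20242 - P(J(4, -13)) = -20242 - 1*180 = -20242 - 180 = -20422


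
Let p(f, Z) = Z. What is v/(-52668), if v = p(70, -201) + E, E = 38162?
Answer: -493/684 ≈ -0.72076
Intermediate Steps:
v = 37961 (v = -201 + 38162 = 37961)
v/(-52668) = 37961/(-52668) = 37961*(-1/52668) = -493/684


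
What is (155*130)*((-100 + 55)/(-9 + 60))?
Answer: -302250/17 ≈ -17779.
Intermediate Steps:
(155*130)*((-100 + 55)/(-9 + 60)) = 20150*(-45/51) = 20150*(-45*1/51) = 20150*(-15/17) = -302250/17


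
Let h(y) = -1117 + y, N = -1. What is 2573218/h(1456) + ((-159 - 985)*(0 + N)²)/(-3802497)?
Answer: 3261551371054/429682161 ≈ 7590.6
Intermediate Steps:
2573218/h(1456) + ((-159 - 985)*(0 + N)²)/(-3802497) = 2573218/(-1117 + 1456) + ((-159 - 985)*(0 - 1)²)/(-3802497) = 2573218/339 - 1144*(-1)²*(-1/3802497) = 2573218*(1/339) - 1144*1*(-1/3802497) = 2573218/339 - 1144*(-1/3802497) = 2573218/339 + 1144/3802497 = 3261551371054/429682161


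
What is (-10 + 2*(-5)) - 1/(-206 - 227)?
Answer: -8659/433 ≈ -19.998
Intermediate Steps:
(-10 + 2*(-5)) - 1/(-206 - 227) = (-10 - 10) - 1/(-433) = -20 - 1*(-1/433) = -20 + 1/433 = -8659/433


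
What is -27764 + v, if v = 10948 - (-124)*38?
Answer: -12104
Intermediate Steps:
v = 15660 (v = 10948 - 1*(-4712) = 10948 + 4712 = 15660)
-27764 + v = -27764 + 15660 = -12104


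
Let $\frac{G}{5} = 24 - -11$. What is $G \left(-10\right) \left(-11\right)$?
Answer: $19250$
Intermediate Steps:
$G = 175$ ($G = 5 \left(24 - -11\right) = 5 \left(24 + 11\right) = 5 \cdot 35 = 175$)
$G \left(-10\right) \left(-11\right) = 175 \left(-10\right) \left(-11\right) = \left(-1750\right) \left(-11\right) = 19250$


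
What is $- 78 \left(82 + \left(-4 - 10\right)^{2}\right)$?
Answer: $-21684$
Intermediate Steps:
$- 78 \left(82 + \left(-4 - 10\right)^{2}\right) = - 78 \left(82 + \left(-14\right)^{2}\right) = - 78 \left(82 + 196\right) = \left(-78\right) 278 = -21684$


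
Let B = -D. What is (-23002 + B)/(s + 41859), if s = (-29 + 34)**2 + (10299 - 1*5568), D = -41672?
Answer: 3734/9323 ≈ 0.40051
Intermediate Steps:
B = 41672 (B = -1*(-41672) = 41672)
s = 4756 (s = 5**2 + (10299 - 5568) = 25 + 4731 = 4756)
(-23002 + B)/(s + 41859) = (-23002 + 41672)/(4756 + 41859) = 18670/46615 = 18670*(1/46615) = 3734/9323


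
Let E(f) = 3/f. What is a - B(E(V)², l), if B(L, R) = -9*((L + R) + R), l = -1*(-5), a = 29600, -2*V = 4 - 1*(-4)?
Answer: 475121/16 ≈ 29695.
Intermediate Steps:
V = -4 (V = -(4 - 1*(-4))/2 = -(4 + 4)/2 = -½*8 = -4)
l = 5
B(L, R) = -18*R - 9*L (B(L, R) = -9*(L + 2*R) = -18*R - 9*L)
a - B(E(V)², l) = 29600 - (-18*5 - 9*(3/(-4))²) = 29600 - (-90 - 9*(3*(-¼))²) = 29600 - (-90 - 9*(-¾)²) = 29600 - (-90 - 9*9/16) = 29600 - (-90 - 81/16) = 29600 - 1*(-1521/16) = 29600 + 1521/16 = 475121/16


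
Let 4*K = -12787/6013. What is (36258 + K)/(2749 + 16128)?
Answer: 872064629/454029604 ≈ 1.9207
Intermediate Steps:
K = -12787/24052 (K = (-12787/6013)/4 = (-12787*1/6013)/4 = (¼)*(-12787/6013) = -12787/24052 ≈ -0.53164)
(36258 + K)/(2749 + 16128) = (36258 - 12787/24052)/(2749 + 16128) = (872064629/24052)/18877 = (872064629/24052)*(1/18877) = 872064629/454029604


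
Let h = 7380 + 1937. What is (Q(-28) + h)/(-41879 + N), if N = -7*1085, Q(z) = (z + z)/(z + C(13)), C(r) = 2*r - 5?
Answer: -9325/49474 ≈ -0.18848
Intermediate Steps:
C(r) = -5 + 2*r
h = 9317
Q(z) = 2*z/(21 + z) (Q(z) = (z + z)/(z + (-5 + 2*13)) = (2*z)/(z + (-5 + 26)) = (2*z)/(z + 21) = (2*z)/(21 + z) = 2*z/(21 + z))
N = -7595
(Q(-28) + h)/(-41879 + N) = (2*(-28)/(21 - 28) + 9317)/(-41879 - 7595) = (2*(-28)/(-7) + 9317)/(-49474) = (2*(-28)*(-1/7) + 9317)*(-1/49474) = (8 + 9317)*(-1/49474) = 9325*(-1/49474) = -9325/49474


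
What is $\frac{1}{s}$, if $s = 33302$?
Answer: $\frac{1}{33302} \approx 3.0028 \cdot 10^{-5}$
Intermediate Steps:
$\frac{1}{s} = \frac{1}{33302}$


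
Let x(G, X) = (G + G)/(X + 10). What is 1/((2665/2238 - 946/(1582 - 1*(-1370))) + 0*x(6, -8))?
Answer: 550548/479161 ≈ 1.1490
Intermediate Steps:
x(G, X) = 2*G/(10 + X) (x(G, X) = (2*G)/(10 + X) = 2*G/(10 + X))
1/((2665/2238 - 946/(1582 - 1*(-1370))) + 0*x(6, -8)) = 1/((2665/2238 - 946/(1582 - 1*(-1370))) + 0*(2*6/(10 - 8))) = 1/((2665*(1/2238) - 946/(1582 + 1370)) + 0*(2*6/2)) = 1/((2665/2238 - 946/2952) + 0*(2*6*(½))) = 1/((2665/2238 - 946*1/2952) + 0*6) = 1/((2665/2238 - 473/1476) + 0) = 1/(479161/550548 + 0) = 1/(479161/550548) = 550548/479161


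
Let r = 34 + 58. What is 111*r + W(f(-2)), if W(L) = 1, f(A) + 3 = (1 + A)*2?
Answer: 10213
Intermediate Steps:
f(A) = -1 + 2*A (f(A) = -3 + (1 + A)*2 = -3 + (2 + 2*A) = -1 + 2*A)
r = 92
111*r + W(f(-2)) = 111*92 + 1 = 10212 + 1 = 10213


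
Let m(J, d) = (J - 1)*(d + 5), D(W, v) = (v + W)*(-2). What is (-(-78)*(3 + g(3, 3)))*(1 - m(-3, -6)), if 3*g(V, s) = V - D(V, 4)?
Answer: -2028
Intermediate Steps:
D(W, v) = -2*W - 2*v (D(W, v) = (W + v)*(-2) = -2*W - 2*v)
m(J, d) = (-1 + J)*(5 + d)
g(V, s) = 8/3 + V (g(V, s) = (V - (-2*V - 2*4))/3 = (V - (-2*V - 8))/3 = (V - (-8 - 2*V))/3 = (V + (8 + 2*V))/3 = (8 + 3*V)/3 = 8/3 + V)
(-(-78)*(3 + g(3, 3)))*(1 - m(-3, -6)) = (-(-78)*(3 + (8/3 + 3)))*(1 - (-5 - 1*(-6) + 5*(-3) - 3*(-6))) = (-(-78)*(3 + 17/3))*(1 - (-5 + 6 - 15 + 18)) = (-(-78)*26/3)*(1 - 1*4) = (-78*(-26/3))*(1 - 4) = 676*(-3) = -2028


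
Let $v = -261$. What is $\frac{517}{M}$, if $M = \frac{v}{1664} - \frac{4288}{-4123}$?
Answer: $\frac{3546967424}{6059129} \approx 585.39$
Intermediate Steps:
$M = \frac{6059129}{6860672}$ ($M = - \frac{261}{1664} - \frac{4288}{-4123} = \left(-261\right) \frac{1}{1664} - - \frac{4288}{4123} = - \frac{261}{1664} + \frac{4288}{4123} = \frac{6059129}{6860672} \approx 0.88317$)
$\frac{517}{M} = \frac{517}{\frac{6059129}{6860672}} = 517 \cdot \frac{6860672}{6059129} = \frac{3546967424}{6059129}$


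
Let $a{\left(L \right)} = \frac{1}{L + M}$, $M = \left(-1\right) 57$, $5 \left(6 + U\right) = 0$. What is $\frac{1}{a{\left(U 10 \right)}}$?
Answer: $-117$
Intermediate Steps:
$U = -6$ ($U = -6 + \frac{1}{5} \cdot 0 = -6 + 0 = -6$)
$M = -57$
$a{\left(L \right)} = \frac{1}{-57 + L}$ ($a{\left(L \right)} = \frac{1}{L - 57} = \frac{1}{-57 + L}$)
$\frac{1}{a{\left(U 10 \right)}} = \frac{1}{\frac{1}{-57 - 60}} = \frac{1}{\frac{1}{-117}} = \frac{1}{- \frac{1}{117}} = -117$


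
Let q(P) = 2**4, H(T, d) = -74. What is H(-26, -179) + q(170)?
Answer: -58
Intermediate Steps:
q(P) = 16
H(-26, -179) + q(170) = -74 + 16 = -58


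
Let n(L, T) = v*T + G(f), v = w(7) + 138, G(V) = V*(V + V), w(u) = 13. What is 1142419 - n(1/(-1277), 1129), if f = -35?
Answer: 969490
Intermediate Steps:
G(V) = 2*V² (G(V) = V*(2*V) = 2*V²)
v = 151 (v = 13 + 138 = 151)
n(L, T) = 2450 + 151*T (n(L, T) = 151*T + 2*(-35)² = 151*T + 2*1225 = 151*T + 2450 = 2450 + 151*T)
1142419 - n(1/(-1277), 1129) = 1142419 - (2450 + 151*1129) = 1142419 - (2450 + 170479) = 1142419 - 1*172929 = 1142419 - 172929 = 969490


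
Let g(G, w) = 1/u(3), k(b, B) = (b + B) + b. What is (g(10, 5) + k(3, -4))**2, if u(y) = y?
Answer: 49/9 ≈ 5.4444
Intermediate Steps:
k(b, B) = B + 2*b (k(b, B) = (B + b) + b = B + 2*b)
g(G, w) = 1/3
(g(10, 5) + k(3, -4))**2 = (1/3 + (-4 + 2*3))**2 = (1/3 + (-4 + 6))**2 = (1/3 + 2)**2 = (7/3)**2 = 49/9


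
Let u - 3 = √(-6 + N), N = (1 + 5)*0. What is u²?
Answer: (3 + I*√6)² ≈ 3.0 + 14.697*I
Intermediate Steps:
N = 0 (N = 6*0 = 0)
u = 3 + I*√6 (u = 3 + √(-6 + 0) = 3 + √(-6) = 3 + I*√6 ≈ 3.0 + 2.4495*I)
u² = (3 + I*√6)²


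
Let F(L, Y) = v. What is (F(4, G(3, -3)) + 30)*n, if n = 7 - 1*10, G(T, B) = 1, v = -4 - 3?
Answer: -69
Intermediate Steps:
v = -7
F(L, Y) = -7
n = -3 (n = 7 - 10 = -3)
(F(4, G(3, -3)) + 30)*n = (-7 + 30)*(-3) = 23*(-3) = -69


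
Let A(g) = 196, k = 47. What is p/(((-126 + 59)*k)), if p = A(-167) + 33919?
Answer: -34115/3149 ≈ -10.834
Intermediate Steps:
p = 34115 (p = 196 + 33919 = 34115)
p/(((-126 + 59)*k)) = 34115/(((-126 + 59)*47)) = 34115/((-67*47)) = 34115/(-3149) = 34115*(-1/3149) = -34115/3149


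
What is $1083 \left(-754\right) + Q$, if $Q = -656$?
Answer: $-817238$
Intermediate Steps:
$1083 \left(-754\right) + Q = 1083 \left(-754\right) - 656 = -816582 - 656 = -817238$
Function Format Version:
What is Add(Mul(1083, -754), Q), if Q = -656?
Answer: -817238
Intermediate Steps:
Add(Mul(1083, -754), Q) = Add(Mul(1083, -754), -656) = Add(-816582, -656) = -817238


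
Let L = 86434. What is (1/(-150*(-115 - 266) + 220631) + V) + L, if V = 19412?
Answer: 29402007727/277781 ≈ 1.0585e+5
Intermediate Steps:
(1/(-150*(-115 - 266) + 220631) + V) + L = (1/(-150*(-115 - 266) + 220631) + 19412) + 86434 = (1/(-150*(-381) + 220631) + 19412) + 86434 = (1/(57150 + 220631) + 19412) + 86434 = (1/277781 + 19412) + 86434 = 5392284773/277781 + 86434 = 29402007727/277781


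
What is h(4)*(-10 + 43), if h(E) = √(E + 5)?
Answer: 99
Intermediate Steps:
h(E) = √(5 + E)
h(4)*(-10 + 43) = √(5 + 4)*(-10 + 43) = √9*33 = 3*33 = 99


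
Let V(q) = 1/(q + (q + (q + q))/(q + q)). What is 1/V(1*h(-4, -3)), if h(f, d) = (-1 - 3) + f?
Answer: -13/2 ≈ -6.5000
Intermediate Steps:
h(f, d) = -4 + f
V(q) = 1/(3/2 + q) (V(q) = 1/(q + (q + 2*q)/((2*q))) = 1/(q + (3*q)*(1/(2*q))) = 1/(q + 3/2) = 1/(3/2 + q))
1/V(1*h(-4, -3)) = 1/(2/(3 + 2*(1*(-4 - 4)))) = 1/(2/(3 + 2*(1*(-8)))) = 1/(2/(3 + 2*(-8))) = 1/(2/(3 - 16)) = 1/(2/(-13)) = 1/(2*(-1/13)) = 1/(-2/13) = -13/2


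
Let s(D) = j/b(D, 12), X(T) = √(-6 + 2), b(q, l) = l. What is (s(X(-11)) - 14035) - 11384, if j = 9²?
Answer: -101649/4 ≈ -25412.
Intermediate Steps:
j = 81
X(T) = 2*I (X(T) = √(-4) = 2*I)
s(D) = 27/4 (s(D) = 81/12 = 81*(1/12) = 27/4)
(s(X(-11)) - 14035) - 11384 = (27/4 - 14035) - 11384 = -56113/4 - 11384 = -101649/4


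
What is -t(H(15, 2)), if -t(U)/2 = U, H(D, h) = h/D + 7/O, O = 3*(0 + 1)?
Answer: 74/15 ≈ 4.9333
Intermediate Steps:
O = 3 (O = 3*1 = 3)
H(D, h) = 7/3 + h/D (H(D, h) = h/D + 7/3 = 7/3 + h/D)
t(U) = -2*U
-t(H(15, 2)) = -(-2)*(7/3 + 2/15) = -(-2)*37/15 = -1*(-74/15) = 74/15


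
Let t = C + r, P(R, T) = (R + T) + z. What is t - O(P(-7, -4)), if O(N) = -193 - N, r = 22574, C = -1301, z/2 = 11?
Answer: 21477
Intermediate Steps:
z = 22 (z = 2*11 = 22)
P(R, T) = 22 + R + T (P(R, T) = (R + T) + 22 = 22 + R + T)
t = 21273 (t = -1301 + 22574 = 21273)
t - O(P(-7, -4)) = 21273 - (-193 - (22 - 7 - 4)) = 21273 - (-193 - 1*11) = 21273 - (-193 - 11) = 21273 - 1*(-204) = 21273 + 204 = 21477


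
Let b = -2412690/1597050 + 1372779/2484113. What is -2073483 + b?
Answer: -39171594104768257/18891679365 ≈ -2.0735e+6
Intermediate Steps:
b = -18099989962/18891679365 (b = -2412690*1/1597050 + 1372779*(1/2484113) = -11489/7605 + 1372779/2484113 = -18099989962/18891679365 ≈ -0.95809)
-2073483 + b = -2073483 - 18099989962/18891679365 = -39171594104768257/18891679365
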